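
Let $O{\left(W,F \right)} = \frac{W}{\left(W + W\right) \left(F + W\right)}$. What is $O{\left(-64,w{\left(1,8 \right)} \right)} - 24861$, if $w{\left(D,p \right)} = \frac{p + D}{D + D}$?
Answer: $- \frac{2958460}{119} \approx -24861.0$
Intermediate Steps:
$w{\left(D,p \right)} = \frac{D + p}{2 D}$
$O{\left(W,F \right)} = \frac{1}{2 \left(F + W\right)}$ ($O{\left(W,F \right)} = \frac{W}{2 W \left(F + W\right)} = W \frac{1}{2 W \left(F + W\right)} = \frac{1}{2 \left(F + W\right)}$)
$O{\left(-64,w{\left(1,8 \right)} \right)} - 24861 = \frac{1}{2 \left(\frac{1 + 8}{2 \cdot 1} - 64\right)} - 24861 = \frac{1}{2 \left(\frac{1}{2} \cdot 1 \cdot 9 - 64\right)} - 24861 = \frac{1}{2 \left(\frac{9}{2} - 64\right)} - 24861 = \frac{1}{2 \left(- \frac{119}{2}\right)} - 24861 = \frac{1}{2} \left(- \frac{2}{119}\right) - 24861 = - \frac{1}{119} - 24861 = - \frac{2958460}{119}$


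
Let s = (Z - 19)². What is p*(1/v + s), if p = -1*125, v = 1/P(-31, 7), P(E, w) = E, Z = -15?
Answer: -140625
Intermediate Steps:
v = -1/31 (v = 1/(-31) = -1/31 ≈ -0.032258)
p = -125
s = 1156 (s = (-15 - 19)² = (-34)² = 1156)
p*(1/v + s) = -125*(1/(-1/31) + 1156) = -125*(-31 + 1156) = -125*1125 = -140625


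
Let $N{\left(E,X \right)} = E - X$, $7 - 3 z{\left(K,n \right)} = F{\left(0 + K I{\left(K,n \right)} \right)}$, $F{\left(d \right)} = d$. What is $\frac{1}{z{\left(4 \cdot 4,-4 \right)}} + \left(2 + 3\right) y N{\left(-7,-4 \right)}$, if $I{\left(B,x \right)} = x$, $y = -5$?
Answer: $\frac{5328}{71} \approx 75.042$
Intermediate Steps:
$z{\left(K,n \right)} = \frac{7}{3} - \frac{K n}{3}$ ($z{\left(K,n \right)} = \frac{7}{3} - \frac{0 + K n}{3} = \frac{7}{3} - \frac{K n}{3}$)
$\frac{1}{z{\left(4 \cdot 4,-4 \right)}} + \left(2 + 3\right) y N{\left(-7,-4 \right)} = \frac{1}{\frac{7}{3} - \frac{1}{3} \cdot 4 \cdot 4 \left(-4\right)} + \left(2 + 3\right) \left(-5\right) \left(-7 - -4\right) = \frac{1}{\frac{7}{3} - \frac{16}{3} \left(-4\right)} + 5 \left(-5\right) \left(-7 + 4\right) = \frac{1}{\frac{7}{3} + \frac{64}{3}} - -75 = \frac{1}{\frac{71}{3}} + 75 = \frac{3}{71} + 75 = \frac{5328}{71}$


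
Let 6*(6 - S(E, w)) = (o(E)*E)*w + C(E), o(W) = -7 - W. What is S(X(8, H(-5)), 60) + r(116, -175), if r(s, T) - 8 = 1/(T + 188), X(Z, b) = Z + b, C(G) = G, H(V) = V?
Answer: 8153/26 ≈ 313.58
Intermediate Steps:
S(E, w) = 6 - E/6 - E*w*(-7 - E)/6 (S(E, w) = 6 - (((-7 - E)*E)*w + E)/6 = 6 - ((E*(-7 - E))*w + E)/6 = 6 - (E*w*(-7 - E) + E)/6 = 6 - (E + E*w*(-7 - E))/6 = 6 + (-E/6 - E*w*(-7 - E)/6) = 6 - E/6 - E*w*(-7 - E)/6)
r(s, T) = 8 + 1/(188 + T) (r(s, T) = 8 + 1/(T + 188) = 8 + 1/(188 + T))
S(X(8, H(-5)), 60) + r(116, -175) = (6 - (8 - 5)/6 + (⅙)*(8 - 5)*60*(7 + (8 - 5))) + (1505 + 8*(-175))/(188 - 175) = (6 - ⅙*3 + (⅙)*3*60*(7 + 3)) + (1505 - 1400)/13 = (6 - ½ + (⅙)*3*60*10) + (1/13)*105 = (6 - ½ + 300) + 105/13 = 611/2 + 105/13 = 8153/26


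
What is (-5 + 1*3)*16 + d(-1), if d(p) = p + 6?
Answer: -27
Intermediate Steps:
d(p) = 6 + p
(-5 + 1*3)*16 + d(-1) = (-5 + 1*3)*16 + (6 - 1) = (-5 + 3)*16 + 5 = -2*16 + 5 = -32 + 5 = -27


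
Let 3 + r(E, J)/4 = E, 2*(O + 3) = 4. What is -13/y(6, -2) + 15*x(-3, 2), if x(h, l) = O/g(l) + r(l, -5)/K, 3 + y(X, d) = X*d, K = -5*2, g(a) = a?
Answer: -19/30 ≈ -0.63333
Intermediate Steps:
O = -1 (O = -3 + (½)*4 = -3 + 2 = -1)
r(E, J) = -12 + 4*E
K = -10
y(X, d) = -3 + X*d
x(h, l) = 6/5 - 1/l - 2*l/5 (x(h, l) = -1/l + (-12 + 4*l)/(-10) = -1/l + (-12 + 4*l)*(-⅒) = -1/l + (6/5 - 2*l/5) = 6/5 - 1/l - 2*l/5)
-13/y(6, -2) + 15*x(-3, 2) = -13/(-3 + 6*(-2)) + 15*((⅕)*(-5 + 2*2*(3 - 1*2))/2) = -13/(-3 - 12) + 15*((⅕)*(½)*(-5 + 2*2*(3 - 2))) = -13/(-15) + 15*((⅕)*(½)*(-5 + 2*2*1)) = -13*(-1/15) + 15*((⅕)*(½)*(-5 + 4)) = 13/15 + 15*((⅕)*(½)*(-1)) = 13/15 + 15*(-⅒) = 13/15 - 3/2 = -19/30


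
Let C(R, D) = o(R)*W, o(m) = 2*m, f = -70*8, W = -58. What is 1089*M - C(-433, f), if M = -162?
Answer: -226646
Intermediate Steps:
f = -560
C(R, D) = -116*R (C(R, D) = (2*R)*(-58) = -116*R)
1089*M - C(-433, f) = 1089*(-162) - (-116)*(-433) = -176418 - 1*50228 = -176418 - 50228 = -226646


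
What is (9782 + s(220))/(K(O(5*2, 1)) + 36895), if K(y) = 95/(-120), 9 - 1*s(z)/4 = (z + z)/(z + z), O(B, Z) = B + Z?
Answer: 235536/885461 ≈ 0.26600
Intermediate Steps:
s(z) = 32 (s(z) = 36 - 4*(z + z)/(z + z) = 36 - 4*2*z/(2*z) = 36 - 4*2*z*1/(2*z) = 36 - 4*1 = 36 - 4 = 32)
K(y) = -19/24 (K(y) = 95*(-1/120) = -19/24)
(9782 + s(220))/(K(O(5*2, 1)) + 36895) = (9782 + 32)/(-19/24 + 36895) = 9814/(885461/24) = 9814*(24/885461) = 235536/885461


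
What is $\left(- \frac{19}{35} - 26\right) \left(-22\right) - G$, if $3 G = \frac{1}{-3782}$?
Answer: $\frac{231889583}{397110} \approx 583.94$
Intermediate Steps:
$G = - \frac{1}{11346}$ ($G = \frac{1}{3 \left(-3782\right)} = \frac{1}{3} \left(- \frac{1}{3782}\right) = - \frac{1}{11346} \approx -8.8137 \cdot 10^{-5}$)
$\left(- \frac{19}{35} - 26\right) \left(-22\right) - G = \left(- \frac{19}{35} - 26\right) \left(-22\right) - - \frac{1}{11346} = \left(\left(-19\right) \frac{1}{35} - 26\right) \left(-22\right) + \frac{1}{11346} = \left(- \frac{19}{35} - 26\right) \left(-22\right) + \frac{1}{11346} = \left(- \frac{929}{35}\right) \left(-22\right) + \frac{1}{11346} = \frac{20438}{35} + \frac{1}{11346} = \frac{231889583}{397110}$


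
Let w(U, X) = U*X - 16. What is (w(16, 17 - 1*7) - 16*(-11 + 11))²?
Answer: 20736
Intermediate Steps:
w(U, X) = -16 + U*X
(w(16, 17 - 1*7) - 16*(-11 + 11))² = ((-16 + 16*(17 - 1*7)) - 16*(-11 + 11))² = ((-16 + 16*(17 - 7)) - 16*0)² = ((-16 + 16*10) + 0)² = ((-16 + 160) + 0)² = (144 + 0)² = 144² = 20736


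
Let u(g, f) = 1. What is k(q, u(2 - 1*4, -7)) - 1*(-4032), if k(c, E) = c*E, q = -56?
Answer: 3976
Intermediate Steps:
k(c, E) = E*c
k(q, u(2 - 1*4, -7)) - 1*(-4032) = 1*(-56) - 1*(-4032) = -56 + 4032 = 3976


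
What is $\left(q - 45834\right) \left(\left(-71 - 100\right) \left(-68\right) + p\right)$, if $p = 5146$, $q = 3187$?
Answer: $-715360778$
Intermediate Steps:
$\left(q - 45834\right) \left(\left(-71 - 100\right) \left(-68\right) + p\right) = \left(3187 - 45834\right) \left(\left(-71 - 100\right) \left(-68\right) + 5146\right) = - 42647 \left(\left(-171\right) \left(-68\right) + 5146\right) = - 42647 \left(11628 + 5146\right) = \left(-42647\right) 16774 = -715360778$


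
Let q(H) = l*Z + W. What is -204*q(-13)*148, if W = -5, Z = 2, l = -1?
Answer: 211344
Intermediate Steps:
q(H) = -7 (q(H) = -1*2 - 5 = -2 - 5 = -7)
-204*q(-13)*148 = -204*(-7)*148 = 1428*148 = 211344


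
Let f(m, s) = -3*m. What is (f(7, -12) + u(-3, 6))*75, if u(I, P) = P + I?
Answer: -1350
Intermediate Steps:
u(I, P) = I + P
(f(7, -12) + u(-3, 6))*75 = (-3*7 + (-3 + 6))*75 = (-21 + 3)*75 = -18*75 = -1350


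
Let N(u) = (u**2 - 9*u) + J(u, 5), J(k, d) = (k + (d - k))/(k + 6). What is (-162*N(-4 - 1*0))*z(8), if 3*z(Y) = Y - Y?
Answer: 0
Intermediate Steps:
z(Y) = 0 (z(Y) = (Y - Y)/3 = (1/3)*0 = 0)
J(k, d) = d/(6 + k)
N(u) = u**2 - 9*u + 5/(6 + u) (N(u) = (u**2 - 9*u) + 5/(6 + u) = u**2 - 9*u + 5/(6 + u))
(-162*N(-4 - 1*0))*z(8) = -162*(5 + (-4 - 1*0)*(-9 + (-4 - 1*0))*(6 + (-4 - 1*0)))/(6 + (-4 - 1*0))*0 = -162*(5 + (-4 + 0)*(-9 + (-4 + 0))*(6 + (-4 + 0)))/(6 + (-4 + 0))*0 = -162*(5 - 4*(-9 - 4)*(6 - 4))/(6 - 4)*0 = -162*(5 - 4*(-13)*2)/2*0 = -81*(5 + 104)*0 = -81*109*0 = -162*109/2*0 = -8829*0 = 0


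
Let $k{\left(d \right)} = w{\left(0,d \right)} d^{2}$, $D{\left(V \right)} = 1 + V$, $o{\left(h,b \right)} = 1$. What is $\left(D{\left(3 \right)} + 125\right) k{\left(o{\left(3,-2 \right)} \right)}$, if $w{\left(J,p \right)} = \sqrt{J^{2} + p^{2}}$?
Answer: $129$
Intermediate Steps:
$k{\left(d \right)} = d^{2} \sqrt{d^{2}}$ ($k{\left(d \right)} = \sqrt{0^{2} + d^{2}} d^{2} = \sqrt{0 + d^{2}} d^{2} = \sqrt{d^{2}} d^{2} = d^{2} \sqrt{d^{2}}$)
$\left(D{\left(3 \right)} + 125\right) k{\left(o{\left(3,-2 \right)} \right)} = \left(\left(1 + 3\right) + 125\right) 1^{2} \sqrt{1^{2}} = \left(4 + 125\right) 1 \sqrt{1} = 129 \cdot 1 \cdot 1 = 129 \cdot 1 = 129$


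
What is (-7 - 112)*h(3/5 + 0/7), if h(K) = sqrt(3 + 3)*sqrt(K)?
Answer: -357*sqrt(10)/5 ≈ -225.79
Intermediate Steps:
h(K) = sqrt(6)*sqrt(K)
(-7 - 112)*h(3/5 + 0/7) = (-7 - 112)*(sqrt(6)*sqrt(3/5 + 0/7)) = -119*sqrt(6)*sqrt(3*(1/5) + 0*(1/7)) = -119*sqrt(6)*sqrt(3/5 + 0) = -119*sqrt(6)*sqrt(3/5) = -119*sqrt(6)*sqrt(15)/5 = -357*sqrt(10)/5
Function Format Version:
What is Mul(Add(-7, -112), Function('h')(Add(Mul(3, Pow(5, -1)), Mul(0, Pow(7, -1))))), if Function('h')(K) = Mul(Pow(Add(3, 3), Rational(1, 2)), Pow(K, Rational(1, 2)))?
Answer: Mul(Rational(-357, 5), Pow(10, Rational(1, 2))) ≈ -225.79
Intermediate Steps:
Function('h')(K) = Mul(Pow(6, Rational(1, 2)), Pow(K, Rational(1, 2)))
Mul(Add(-7, -112), Function('h')(Add(Mul(3, Pow(5, -1)), Mul(0, Pow(7, -1))))) = Mul(Add(-7, -112), Mul(Pow(6, Rational(1, 2)), Pow(Add(Mul(3, Pow(5, -1)), Mul(0, Pow(7, -1))), Rational(1, 2)))) = Mul(-119, Mul(Pow(6, Rational(1, 2)), Pow(Add(Mul(3, Rational(1, 5)), Mul(0, Rational(1, 7))), Rational(1, 2)))) = Mul(-119, Mul(Pow(6, Rational(1, 2)), Pow(Add(Rational(3, 5), 0), Rational(1, 2)))) = Mul(-119, Mul(Pow(6, Rational(1, 2)), Pow(Rational(3, 5), Rational(1, 2)))) = Mul(-119, Mul(Pow(6, Rational(1, 2)), Mul(Rational(1, 5), Pow(15, Rational(1, 2))))) = Mul(-119, Mul(Rational(3, 5), Pow(10, Rational(1, 2)))) = Mul(Rational(-357, 5), Pow(10, Rational(1, 2)))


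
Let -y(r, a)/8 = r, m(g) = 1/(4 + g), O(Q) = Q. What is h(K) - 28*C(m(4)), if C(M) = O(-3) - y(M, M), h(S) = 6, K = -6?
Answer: 62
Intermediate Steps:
y(r, a) = -8*r
C(M) = -3 + 8*M (C(M) = -3 - (-8)*M = -3 + 8*M)
h(K) - 28*C(m(4)) = 6 - 28*(-3 + 8/(4 + 4)) = 6 - 28*(-3 + 8/8) = 6 - 28*(-3 + 8*(⅛)) = 6 - 28*(-3 + 1) = 6 - 28*(-2) = 6 + 56 = 62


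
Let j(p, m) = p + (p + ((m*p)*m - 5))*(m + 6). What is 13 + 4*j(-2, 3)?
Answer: -895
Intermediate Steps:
j(p, m) = p + (6 + m)*(-5 + p + p*m²) (j(p, m) = p + (p + (p*m² - 5))*(6 + m) = p + (p + (-5 + p*m²))*(6 + m) = p + (-5 + p + p*m²)*(6 + m) = p + (6 + m)*(-5 + p + p*m²))
13 + 4*j(-2, 3) = 13 + 4*(-30 - 5*3 + 7*(-2) + 3*(-2) - 2*3³ + 6*(-2)*3²) = 13 + 4*(-30 - 15 - 14 - 6 - 2*27 + 6*(-2)*9) = 13 + 4*(-30 - 15 - 14 - 6 - 54 - 108) = 13 + 4*(-227) = 13 - 908 = -895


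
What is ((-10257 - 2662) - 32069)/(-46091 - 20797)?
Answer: 3749/5574 ≈ 0.67259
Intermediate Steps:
((-10257 - 2662) - 32069)/(-46091 - 20797) = (-12919 - 32069)/(-66888) = -44988*(-1/66888) = 3749/5574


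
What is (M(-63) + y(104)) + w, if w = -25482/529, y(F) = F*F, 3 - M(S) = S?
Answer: 5731096/529 ≈ 10834.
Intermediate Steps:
M(S) = 3 - S
y(F) = F²
w = -25482/529 (w = -25482*1/529 = -25482/529 ≈ -48.170)
(M(-63) + y(104)) + w = ((3 - 1*(-63)) + 104²) - 25482/529 = ((3 + 63) + 10816) - 25482/529 = (66 + 10816) - 25482/529 = 10882 - 25482/529 = 5731096/529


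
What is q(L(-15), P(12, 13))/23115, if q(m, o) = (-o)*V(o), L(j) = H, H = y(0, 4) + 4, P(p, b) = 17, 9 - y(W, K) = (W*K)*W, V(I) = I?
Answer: -289/23115 ≈ -0.012503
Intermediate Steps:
y(W, K) = 9 - K*W² (y(W, K) = 9 - W*K*W = 9 - K*W*W = 9 - K*W²)
H = 13 (H = (9 - 1*4*0²) + 4 = (9 - 1*4*0) + 4 = (9 + 0) + 4 = 9 + 4 = 13)
L(j) = 13
q(m, o) = -o² (q(m, o) = (-o)*o = -o²)
q(L(-15), P(12, 13))/23115 = -1*17²/23115 = -1*289*(1/23115) = -289*1/23115 = -289/23115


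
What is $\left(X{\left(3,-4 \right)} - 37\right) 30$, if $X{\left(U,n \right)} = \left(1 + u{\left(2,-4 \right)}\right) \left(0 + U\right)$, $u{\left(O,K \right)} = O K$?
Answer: $-1740$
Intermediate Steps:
$u{\left(O,K \right)} = K O$
$X{\left(U,n \right)} = - 7 U$ ($X{\left(U,n \right)} = \left(1 - 8\right) \left(0 + U\right) = \left(1 - 8\right) U = - 7 U$)
$\left(X{\left(3,-4 \right)} - 37\right) 30 = \left(\left(-7\right) 3 - 37\right) 30 = \left(-21 - 37\right) 30 = \left(-58\right) 30 = -1740$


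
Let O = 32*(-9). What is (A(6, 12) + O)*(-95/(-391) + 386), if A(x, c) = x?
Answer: -42587922/391 ≈ -1.0892e+5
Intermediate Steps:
O = -288
(A(6, 12) + O)*(-95/(-391) + 386) = (6 - 288)*(-95/(-391) + 386) = -282*(-95*(-1/391) + 386) = -282*(95/391 + 386) = -282*151021/391 = -42587922/391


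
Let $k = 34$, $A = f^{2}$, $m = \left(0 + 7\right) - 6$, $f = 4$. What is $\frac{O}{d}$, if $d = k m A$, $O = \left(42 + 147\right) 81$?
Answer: $\frac{15309}{544} \approx 28.142$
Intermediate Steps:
$m = 1$ ($m = 7 - 6 = 1$)
$A = 16$ ($A = 4^{2} = 16$)
$O = 15309$ ($O = 189 \cdot 81 = 15309$)
$d = 544$ ($d = 34 \cdot 1 \cdot 16 = 34 \cdot 16 = 544$)
$\frac{O}{d} = \frac{15309}{544}$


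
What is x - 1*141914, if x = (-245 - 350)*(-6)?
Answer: -138344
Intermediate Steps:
x = 3570 (x = -595*(-6) = 3570)
x - 1*141914 = 3570 - 1*141914 = 3570 - 141914 = -138344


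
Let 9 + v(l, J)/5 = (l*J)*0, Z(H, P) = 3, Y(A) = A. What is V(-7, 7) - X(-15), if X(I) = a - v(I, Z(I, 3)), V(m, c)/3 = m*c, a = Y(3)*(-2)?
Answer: -186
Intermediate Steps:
v(l, J) = -45 (v(l, J) = -45 + 5*((l*J)*0) = -45 + 5*((J*l)*0) = -45 + 5*0 = -45 + 0 = -45)
a = -6 (a = 3*(-2) = -6)
V(m, c) = 3*c*m (V(m, c) = 3*(m*c) = 3*(c*m) = 3*c*m)
X(I) = 39 (X(I) = -6 - 1*(-45) = -6 + 45 = 39)
V(-7, 7) - X(-15) = 3*7*(-7) - 1*39 = -147 - 39 = -186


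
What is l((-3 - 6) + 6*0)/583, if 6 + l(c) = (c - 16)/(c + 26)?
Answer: -127/9911 ≈ -0.012814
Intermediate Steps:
l(c) = -6 + (-16 + c)/(26 + c) (l(c) = -6 + (c - 16)/(c + 26) = -6 + (-16 + c)/(26 + c))
l((-3 - 6) + 6*0)/583 = ((-172 - 5*((-3 - 6) + 6*0))/(26 + ((-3 - 6) + 6*0)))/583 = ((-172 - 5*(-9 + 0))/(26 + (-9 + 0)))*(1/583) = ((-172 - 5*(-9))/(26 - 9))*(1/583) = ((-172 + 45)/17)*(1/583) = ((1/17)*(-127))*(1/583) = -127/17*1/583 = -127/9911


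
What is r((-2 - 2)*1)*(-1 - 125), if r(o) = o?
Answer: 504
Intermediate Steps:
r((-2 - 2)*1)*(-1 - 125) = ((-2 - 2)*1)*(-1 - 125) = -4*1*(-126) = -4*(-126) = 504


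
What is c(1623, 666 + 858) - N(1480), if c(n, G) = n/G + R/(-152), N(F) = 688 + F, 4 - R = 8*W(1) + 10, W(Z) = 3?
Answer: -5228338/2413 ≈ -2166.7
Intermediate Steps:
R = -30 (R = 4 - (8*3 + 10) = 4 - (24 + 10) = 4 - 1*34 = 4 - 34 = -30)
c(n, G) = 15/76 + n/G (c(n, G) = n/G - 30/(-152) = n/G - 30*(-1/152) = n/G + 15/76 = 15/76 + n/G)
c(1623, 666 + 858) - N(1480) = (15/76 + 1623/(666 + 858)) - (688 + 1480) = (15/76 + 1623/1524) - 1*2168 = (15/76 + 1623*(1/1524)) - 2168 = (15/76 + 541/508) - 2168 = 3046/2413 - 2168 = -5228338/2413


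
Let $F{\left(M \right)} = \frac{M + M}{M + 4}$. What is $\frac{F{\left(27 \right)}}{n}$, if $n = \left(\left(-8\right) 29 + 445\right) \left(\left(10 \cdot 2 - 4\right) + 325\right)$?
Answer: $\frac{18}{750541} \approx 2.3983 \cdot 10^{-5}$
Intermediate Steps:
$F{\left(M \right)} = \frac{2 M}{4 + M}$
$n = 72633$ ($n = \left(-232 + 445\right) \left(\left(20 - 4\right) + 325\right) = 213 \left(16 + 325\right) = 213 \cdot 341 = 72633$)
$\frac{F{\left(27 \right)}}{n} = \frac{2 \cdot 27 \frac{1}{4 + 27}}{72633} = 2 \cdot 27 \cdot \frac{1}{31} \cdot \frac{1}{72633} = \frac{54}{31} \cdot \frac{1}{72633} = \frac{18}{750541}$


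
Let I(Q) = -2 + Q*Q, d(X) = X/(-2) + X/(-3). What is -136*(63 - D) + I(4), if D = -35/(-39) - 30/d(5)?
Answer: -1453286/195 ≈ -7452.8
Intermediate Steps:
d(X) = -5*X/6 (d(X) = X*(-½) + X*(-⅓) = -X/2 - X/3 = -5*X/6)
I(Q) = -2 + Q²
D = 1579/195 (D = -35/(-39) - 30/((-⅚*5)) = -35*(-1/39) - 30/(-25/6) = 35/39 - 30*(-6/25) = 35/39 + 36/5 = 1579/195 ≈ 8.0974)
-136*(63 - D) + I(4) = -136*(63 - 1*1579/195) + (-2 + 4²) = -136*(63 - 1579/195) + (-2 + 16) = -136*10706/195 + 14 = -1456016/195 + 14 = -1453286/195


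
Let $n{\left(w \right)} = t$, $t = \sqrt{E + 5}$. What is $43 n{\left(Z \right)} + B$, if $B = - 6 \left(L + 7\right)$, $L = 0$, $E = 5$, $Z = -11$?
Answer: $-42 + 43 \sqrt{10} \approx 93.978$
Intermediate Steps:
$B = -42$ ($B = - 6 \left(0 + 7\right) = \left(-6\right) 7 = -42$)
$t = \sqrt{10}$ ($t = \sqrt{5 + 5} = \sqrt{10} \approx 3.1623$)
$n{\left(w \right)} = \sqrt{10}$
$43 n{\left(Z \right)} + B = 43 \sqrt{10} - 42 = -42 + 43 \sqrt{10}$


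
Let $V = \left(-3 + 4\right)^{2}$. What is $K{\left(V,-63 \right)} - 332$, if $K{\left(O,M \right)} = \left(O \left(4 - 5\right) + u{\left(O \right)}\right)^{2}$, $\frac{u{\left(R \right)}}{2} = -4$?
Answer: $-251$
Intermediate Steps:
$V = 1$ ($V = 1^{2} = 1$)
$u{\left(R \right)} = -8$ ($u{\left(R \right)} = 2 \left(-4\right) = -8$)
$K{\left(O,M \right)} = \left(-8 - O\right)^{2}$ ($K{\left(O,M \right)} = \left(O \left(4 - 5\right) - 8\right)^{2} = \left(O \left(-1\right) - 8\right)^{2} = \left(- O - 8\right)^{2} = \left(-8 - O\right)^{2}$)
$K{\left(V,-63 \right)} - 332 = \left(8 + 1\right)^{2} - 332 = 9^{2} - 332 = 81 - 332 = -251$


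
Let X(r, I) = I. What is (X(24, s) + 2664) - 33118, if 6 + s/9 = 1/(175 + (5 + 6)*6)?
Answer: -7352419/241 ≈ -30508.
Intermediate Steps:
s = -13005/241 (s = -54 + 9/(175 + (5 + 6)*6) = -54 + 9/(175 + 11*6) = -54 + 9/(175 + 66) = -54 + 9/241 = -13005/241 ≈ -53.963)
(X(24, s) + 2664) - 33118 = (-13005/241 + 2664) - 33118 = 629019/241 - 33118 = -7352419/241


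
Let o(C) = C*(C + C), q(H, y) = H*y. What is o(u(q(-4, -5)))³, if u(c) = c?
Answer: 512000000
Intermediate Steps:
o(C) = 2*C² (o(C) = C*(2*C) = 2*C²)
o(u(q(-4, -5)))³ = (2*(-4*(-5))²)³ = (2*20²)³ = (2*400)³ = 800³ = 512000000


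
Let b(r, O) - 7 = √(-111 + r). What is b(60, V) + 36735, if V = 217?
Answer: 36742 + I*√51 ≈ 36742.0 + 7.1414*I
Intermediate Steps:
b(r, O) = 7 + √(-111 + r)
b(60, V) + 36735 = (7 + √(-111 + 60)) + 36735 = (7 + √(-51)) + 36735 = (7 + I*√51) + 36735 = 36742 + I*√51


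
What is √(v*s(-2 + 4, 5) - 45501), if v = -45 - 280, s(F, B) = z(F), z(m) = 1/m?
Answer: I*√182654/2 ≈ 213.69*I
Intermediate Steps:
z(m) = 1/m
s(F, B) = 1/F
v = -325
√(v*s(-2 + 4, 5) - 45501) = √(-325/(-2 + 4) - 45501) = √(-325/2 - 45501) = √(-91327/2) = I*√182654/2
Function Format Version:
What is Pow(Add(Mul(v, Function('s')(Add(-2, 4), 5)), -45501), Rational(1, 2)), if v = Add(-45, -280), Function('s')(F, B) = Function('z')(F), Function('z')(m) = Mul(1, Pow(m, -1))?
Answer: Mul(Rational(1, 2), I, Pow(182654, Rational(1, 2))) ≈ Mul(213.69, I)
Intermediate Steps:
Function('z')(m) = Pow(m, -1)
Function('s')(F, B) = Pow(F, -1)
v = -325
Pow(Add(Mul(v, Function('s')(Add(-2, 4), 5)), -45501), Rational(1, 2)) = Pow(Add(Mul(-325, Pow(Add(-2, 4), -1)), -45501), Rational(1, 2)) = Pow(Add(Mul(-325, Pow(2, -1)), -45501), Rational(1, 2)) = Pow(Add(Mul(-325, Rational(1, 2)), -45501), Rational(1, 2)) = Pow(Add(Rational(-325, 2), -45501), Rational(1, 2)) = Pow(Rational(-91327, 2), Rational(1, 2)) = Mul(Rational(1, 2), I, Pow(182654, Rational(1, 2)))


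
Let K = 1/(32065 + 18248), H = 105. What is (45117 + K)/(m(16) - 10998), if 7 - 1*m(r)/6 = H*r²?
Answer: -1134985811/4332854934 ≈ -0.26195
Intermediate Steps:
K = 1/50313 ≈ 1.9876e-5
m(r) = 42 - 630*r²
(45117 + K)/(m(16) - 10998) = (45117 + 1/50313)/((42 - 630*16²) - 10998) = 2269971622/(50313*((42 - 630*256) - 10998)) = 2269971622/(50313*((42 - 161280) - 10998)) = 2269971622/(50313*(-161238 - 10998)) = (2269971622/50313)/(-172236) = (2269971622/50313)*(-1/172236) = -1134985811/4332854934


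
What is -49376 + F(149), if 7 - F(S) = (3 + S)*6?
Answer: -50281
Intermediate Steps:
F(S) = -11 - 6*S (F(S) = 7 - (3 + S)*6 = 7 - (18 + 6*S) = 7 + (-18 - 6*S) = -11 - 6*S)
-49376 + F(149) = -49376 + (-11 - 6*149) = -49376 + (-11 - 894) = -49376 - 905 = -50281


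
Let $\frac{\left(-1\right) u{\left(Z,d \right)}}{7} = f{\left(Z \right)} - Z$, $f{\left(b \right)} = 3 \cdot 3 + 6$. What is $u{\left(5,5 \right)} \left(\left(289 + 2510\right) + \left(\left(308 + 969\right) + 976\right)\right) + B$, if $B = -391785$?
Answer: $-745425$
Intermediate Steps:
$f{\left(b \right)} = 15$ ($f{\left(b \right)} = 9 + 6 = 15$)
$u{\left(Z,d \right)} = -105 + 7 Z$ ($u{\left(Z,d \right)} = - 7 \left(15 - Z\right) = -105 + 7 Z$)
$u{\left(5,5 \right)} \left(\left(289 + 2510\right) + \left(\left(308 + 969\right) + 976\right)\right) + B = \left(-105 + 7 \cdot 5\right) \left(\left(289 + 2510\right) + \left(\left(308 + 969\right) + 976\right)\right) - 391785 = \left(-105 + 35\right) \left(2799 + \left(1277 + 976\right)\right) - 391785 = - 70 \left(2799 + 2253\right) - 391785 = \left(-70\right) 5052 - 391785 = -353640 - 391785 = -745425$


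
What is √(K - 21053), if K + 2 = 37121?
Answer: √16066 ≈ 126.75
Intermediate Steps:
K = 37119 (K = -2 + 37121 = 37119)
√(K - 21053) = √(37119 - 21053) = √16066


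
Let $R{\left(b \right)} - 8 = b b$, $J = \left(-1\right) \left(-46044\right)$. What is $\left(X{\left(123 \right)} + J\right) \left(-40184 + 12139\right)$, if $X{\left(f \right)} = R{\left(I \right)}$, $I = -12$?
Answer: $-1295566820$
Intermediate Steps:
$J = 46044$
$R{\left(b \right)} = 8 + b^{2}$ ($R{\left(b \right)} = 8 + b b = 8 + b^{2}$)
$X{\left(f \right)} = 152$ ($X{\left(f \right)} = 8 + \left(-12\right)^{2} = 8 + 144 = 152$)
$\left(X{\left(123 \right)} + J\right) \left(-40184 + 12139\right) = \left(152 + 46044\right) \left(-40184 + 12139\right) = 46196 \left(-28045\right) = -1295566820$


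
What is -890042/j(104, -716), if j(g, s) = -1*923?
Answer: 890042/923 ≈ 964.29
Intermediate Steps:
j(g, s) = -923
-890042/j(104, -716) = -890042/(-923) = -890042*(-1/923) = 890042/923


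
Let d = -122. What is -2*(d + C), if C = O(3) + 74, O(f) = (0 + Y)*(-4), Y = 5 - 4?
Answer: 104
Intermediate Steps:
Y = 1
O(f) = -4 (O(f) = (0 + 1)*(-4) = 1*(-4) = -4)
C = 70 (C = -4 + 74 = 70)
-2*(d + C) = -2*(-122 + 70) = -2*(-52) = 104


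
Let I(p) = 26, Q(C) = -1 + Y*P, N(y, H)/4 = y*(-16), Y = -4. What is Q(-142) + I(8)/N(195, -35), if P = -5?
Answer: 9119/480 ≈ 18.998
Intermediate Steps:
N(y, H) = -64*y (N(y, H) = 4*(y*(-16)) = 4*(-16*y) = -64*y)
Q(C) = 19 (Q(C) = -1 - 4*(-5) = -1 + 20 = 19)
Q(-142) + I(8)/N(195, -35) = 19 + 26/((-64*195)) = 19 + 26/(-12480) = 19 + 26*(-1/12480) = 19 - 1/480 = 9119/480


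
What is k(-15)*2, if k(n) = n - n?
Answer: 0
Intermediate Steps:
k(n) = 0
k(-15)*2 = 0*2 = 0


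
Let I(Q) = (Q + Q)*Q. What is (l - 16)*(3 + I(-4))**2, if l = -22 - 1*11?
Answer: -60025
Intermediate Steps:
I(Q) = 2*Q**2 (I(Q) = (2*Q)*Q = 2*Q**2)
l = -33 (l = -22 - 11 = -33)
(l - 16)*(3 + I(-4))**2 = (-33 - 16)*(3 + 2*(-4)**2)**2 = -49*(3 + 2*16)**2 = -49*(3 + 32)**2 = -49*35**2 = -49*1225 = -60025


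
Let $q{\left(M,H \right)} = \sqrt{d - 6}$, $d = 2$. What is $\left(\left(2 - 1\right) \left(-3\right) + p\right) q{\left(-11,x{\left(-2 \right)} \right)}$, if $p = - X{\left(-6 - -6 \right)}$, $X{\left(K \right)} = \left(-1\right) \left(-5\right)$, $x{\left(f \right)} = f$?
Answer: $- 16 i \approx - 16.0 i$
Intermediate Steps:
$X{\left(K \right)} = 5$
$q{\left(M,H \right)} = 2 i$ ($q{\left(M,H \right)} = \sqrt{2 - 6} = \sqrt{-4} = 2 i$)
$p = -5$ ($p = \left(-1\right) 5 = -5$)
$\left(\left(2 - 1\right) \left(-3\right) + p\right) q{\left(-11,x{\left(-2 \right)} \right)} = \left(\left(2 - 1\right) \left(-3\right) - 5\right) 2 i = \left(1 \left(-3\right) - 5\right) 2 i = \left(-3 - 5\right) 2 i = - 8 \cdot 2 i = - 16 i$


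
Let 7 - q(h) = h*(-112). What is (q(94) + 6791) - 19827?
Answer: -2501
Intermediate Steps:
q(h) = 7 + 112*h (q(h) = 7 - h*(-112) = 7 - (-112)*h = 7 + 112*h)
(q(94) + 6791) - 19827 = ((7 + 112*94) + 6791) - 19827 = ((7 + 10528) + 6791) - 19827 = (10535 + 6791) - 19827 = 17326 - 19827 = -2501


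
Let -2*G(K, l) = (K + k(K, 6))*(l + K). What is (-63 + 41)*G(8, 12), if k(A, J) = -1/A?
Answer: 3465/2 ≈ 1732.5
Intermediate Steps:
G(K, l) = -(K + l)*(K - 1/K)/2 (G(K, l) = -(K - 1/K)*(l + K)/2 = -(K - 1/K)*(K + l)/2 = -(K + l)*(K - 1/K)/2)
(-63 + 41)*G(8, 12) = (-63 + 41)*((½)*(12 + 8*(1 - 1*8² - 1*8*12))/8) = -11*(12 + 8*(1 - 1*64 - 96))/8 = -11*(12 + 8*(1 - 64 - 96))/8 = -11*(12 + 8*(-159))/8 = -11*(12 - 1272)/8 = -11*(-1260)/8 = -22*(-315/4) = 3465/2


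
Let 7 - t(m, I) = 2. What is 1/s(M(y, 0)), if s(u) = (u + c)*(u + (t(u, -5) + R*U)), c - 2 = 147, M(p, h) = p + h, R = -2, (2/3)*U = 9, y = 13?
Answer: -1/1458 ≈ -0.00068587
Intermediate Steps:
t(m, I) = 5 (t(m, I) = 7 - 1*2 = 7 - 2 = 5)
U = 27/2 (U = (3/2)*9 = 27/2 ≈ 13.500)
M(p, h) = h + p
c = 149 (c = 2 + 147 = 149)
s(u) = (-22 + u)*(149 + u) (s(u) = (u + 149)*(u + (5 - 2*27/2)) = (149 + u)*(u + (5 - 27)) = (149 + u)*(u - 22) = (149 + u)*(-22 + u) = (-22 + u)*(149 + u))
1/s(M(y, 0)) = 1/(-3278 + (0 + 13)**2 + 127*(0 + 13)) = 1/(-3278 + 13**2 + 127*13) = 1/(-3278 + 169 + 1651) = 1/(-1458) = -1/1458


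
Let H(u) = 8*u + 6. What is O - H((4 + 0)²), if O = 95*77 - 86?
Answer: 7095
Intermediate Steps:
H(u) = 6 + 8*u
O = 7229 (O = 7315 - 86 = 7229)
O - H((4 + 0)²) = 7229 - (6 + 8*(4 + 0)²) = 7229 - (6 + 8*4²) = 7229 - (6 + 8*16) = 7229 - (6 + 128) = 7229 - 1*134 = 7229 - 134 = 7095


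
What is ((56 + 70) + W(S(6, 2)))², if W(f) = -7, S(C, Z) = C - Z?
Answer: 14161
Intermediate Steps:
((56 + 70) + W(S(6, 2)))² = ((56 + 70) - 7)² = (126 - 7)² = 119² = 14161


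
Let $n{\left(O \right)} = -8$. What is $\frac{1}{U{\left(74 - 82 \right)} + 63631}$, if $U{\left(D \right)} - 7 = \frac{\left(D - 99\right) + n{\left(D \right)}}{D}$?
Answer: $\frac{8}{509219} \approx 1.571 \cdot 10^{-5}$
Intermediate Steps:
$U{\left(D \right)} = 7 + \frac{-107 + D}{D}$ ($U{\left(D \right)} = 7 + \frac{\left(D - 99\right) - 8}{D} = 7 + \frac{\left(-99 + D\right) - 8}{D} = 7 + \frac{-107 + D}{D}$)
$\frac{1}{U{\left(74 - 82 \right)} + 63631} = \frac{1}{\left(8 - \frac{107}{74 - 82}\right) + 63631} = \frac{1}{\left(8 - \frac{107}{-8}\right) + 63631} = \frac{1}{\left(8 - - \frac{107}{8}\right) + 63631} = \frac{1}{\left(8 + \frac{107}{8}\right) + 63631} = \frac{1}{\frac{171}{8} + 63631} = \frac{1}{\frac{509219}{8}} = \frac{8}{509219}$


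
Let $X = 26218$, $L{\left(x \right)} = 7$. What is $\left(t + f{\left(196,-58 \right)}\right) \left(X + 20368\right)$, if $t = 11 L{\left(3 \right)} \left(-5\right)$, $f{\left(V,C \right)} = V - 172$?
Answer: $-16817546$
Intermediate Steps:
$f{\left(V,C \right)} = -172 + V$
$t = -385$ ($t = 11 \cdot 7 \left(-5\right) = 77 \left(-5\right) = -385$)
$\left(t + f{\left(196,-58 \right)}\right) \left(X + 20368\right) = \left(-385 + \left(-172 + 196\right)\right) \left(26218 + 20368\right) = \left(-385 + 24\right) 46586 = \left(-361\right) 46586 = -16817546$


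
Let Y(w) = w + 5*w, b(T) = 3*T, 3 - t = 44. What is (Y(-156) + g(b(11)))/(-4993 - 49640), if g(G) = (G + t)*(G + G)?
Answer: 488/18211 ≈ 0.026797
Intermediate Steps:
t = -41 (t = 3 - 1*44 = 3 - 44 = -41)
Y(w) = 6*w
g(G) = 2*G*(-41 + G) (g(G) = (G - 41)*(G + G) = (-41 + G)*(2*G) = 2*G*(-41 + G))
(Y(-156) + g(b(11)))/(-4993 - 49640) = (6*(-156) + 2*(3*11)*(-41 + 3*11))/(-4993 - 49640) = (-936 + 2*33*(-41 + 33))/(-54633) = (-936 + 2*33*(-8))*(-1/54633) = (-936 - 528)*(-1/54633) = -1464*(-1/54633) = 488/18211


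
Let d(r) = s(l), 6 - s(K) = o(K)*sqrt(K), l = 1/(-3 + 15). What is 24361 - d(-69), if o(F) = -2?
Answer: 24355 - sqrt(3)/3 ≈ 24354.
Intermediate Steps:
l = 1/12 ≈ 0.083333
s(K) = 6 + 2*sqrt(K) (s(K) = 6 - (-2)*sqrt(K) = 6 + 2*sqrt(K))
d(r) = 6 + sqrt(3)/3 (d(r) = 6 + 2*sqrt(1/12) = 6 + 2*(sqrt(3)/6) = 6 + sqrt(3)/3)
24361 - d(-69) = 24361 - (6 + sqrt(3)/3) = 24361 + (-6 - sqrt(3)/3) = 24355 - sqrt(3)/3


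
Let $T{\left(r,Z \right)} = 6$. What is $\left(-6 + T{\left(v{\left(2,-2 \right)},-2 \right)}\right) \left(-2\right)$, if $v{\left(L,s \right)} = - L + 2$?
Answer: $0$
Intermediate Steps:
$v{\left(L,s \right)} = 2 - L$
$\left(-6 + T{\left(v{\left(2,-2 \right)},-2 \right)}\right) \left(-2\right) = \left(-6 + 6\right) \left(-2\right) = 0 \left(-2\right) = 0$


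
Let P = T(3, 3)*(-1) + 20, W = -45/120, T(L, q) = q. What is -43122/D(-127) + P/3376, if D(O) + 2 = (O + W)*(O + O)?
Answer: -193373201/145623760 ≈ -1.3279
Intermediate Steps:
W = -3/8 (W = -45*1/120 = -3/8 ≈ -0.37500)
P = 17 (P = 3*(-1) + 20 = -3 + 20 = 17)
D(O) = -2 + 2*O*(-3/8 + O) (D(O) = -2 + (O - 3/8)*(O + O) = -2 + (-3/8 + O)*(2*O) = -2 + 2*O*(-3/8 + O))
-43122/D(-127) + P/3376 = -43122/(-2 + 2*(-127)² - ¾*(-127)) + 17/3376 = -43122/(-2 + 2*16129 + 381/4) + 17*(1/3376) = -43122/(-2 + 32258 + 381/4) + 17/3376 = -43122/129405/4 + 17/3376 = -43122*4/129405 + 17/3376 = -57496/43135 + 17/3376 = -193373201/145623760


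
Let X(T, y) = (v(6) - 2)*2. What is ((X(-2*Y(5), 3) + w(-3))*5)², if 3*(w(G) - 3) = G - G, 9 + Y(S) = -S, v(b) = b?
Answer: 3025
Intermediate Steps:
Y(S) = -9 - S
w(G) = 3 (w(G) = 3 + (G - G)/3 = 3 + (⅓)*0 = 3 + 0 = 3)
X(T, y) = 8 (X(T, y) = (6 - 2)*2 = 4*2 = 8)
((X(-2*Y(5), 3) + w(-3))*5)² = ((8 + 3)*5)² = (11*5)² = 55² = 3025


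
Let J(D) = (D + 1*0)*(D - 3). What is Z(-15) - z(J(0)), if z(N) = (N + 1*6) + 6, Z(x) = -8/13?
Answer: -164/13 ≈ -12.615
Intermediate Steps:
Z(x) = -8/13 (Z(x) = -8*1/13 = -8/13)
J(D) = D*(-3 + D) (J(D) = (D + 0)*(-3 + D) = D*(-3 + D))
z(N) = 12 + N (z(N) = (N + 6) + 6 = (6 + N) + 6 = 12 + N)
Z(-15) - z(J(0)) = -8/13 - (12 + 0*(-3 + 0)) = -8/13 - (12 + 0*(-3)) = -8/13 - (12 + 0) = -8/13 - 1*12 = -8/13 - 12 = -164/13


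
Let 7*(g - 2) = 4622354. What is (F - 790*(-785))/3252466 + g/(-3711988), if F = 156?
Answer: 19355075693/1509139345301 ≈ 0.012825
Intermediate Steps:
g = 4622368/7 (g = 2 + (⅐)*4622354 = 2 + 4622354/7 = 4622368/7 ≈ 6.6034e+5)
(F - 790*(-785))/3252466 + g/(-3711988) = (156 - 790*(-785))/3252466 + (4622368/7)/(-3711988) = (156 + 620150)*(1/3252466) + (4622368/7)*(-1/3711988) = 620306*(1/3252466) - 1155592/6495979 = 310153/1626233 - 1155592/6495979 = 19355075693/1509139345301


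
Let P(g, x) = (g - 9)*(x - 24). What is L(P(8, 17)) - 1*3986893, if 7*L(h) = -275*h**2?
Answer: -3988818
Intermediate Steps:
P(g, x) = (-24 + x)*(-9 + g) (P(g, x) = (-9 + g)*(-24 + x) = (-24 + x)*(-9 + g))
L(h) = -275*h**2/7 (L(h) = (-275*h**2)/7 = -275*h**2/7)
L(P(8, 17)) - 1*3986893 = -275*(216 - 24*8 - 9*17 + 8*17)**2/7 - 1*3986893 = -275*(216 - 192 - 153 + 136)**2/7 - 3986893 = -275/7*7**2 - 3986893 = -275/7*49 - 3986893 = -1925 - 3986893 = -3988818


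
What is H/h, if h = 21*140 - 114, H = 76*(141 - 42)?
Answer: 418/157 ≈ 2.6624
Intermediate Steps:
H = 7524 (H = 76*99 = 7524)
h = 2826 (h = 2940 - 114 = 2826)
H/h = 7524/2826 = 7524*(1/2826) = 418/157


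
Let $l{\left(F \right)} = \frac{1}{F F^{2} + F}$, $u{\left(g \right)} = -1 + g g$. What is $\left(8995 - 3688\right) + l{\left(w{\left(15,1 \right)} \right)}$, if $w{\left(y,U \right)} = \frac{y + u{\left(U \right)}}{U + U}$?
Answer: $\frac{18229553}{3435} \approx 5307.0$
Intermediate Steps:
$u{\left(g \right)} = -1 + g^{2}$
$w{\left(y,U \right)} = \frac{-1 + y + U^{2}}{2 U}$ ($w{\left(y,U \right)} = \frac{y + \left(-1 + U^{2}\right)}{U + U} = \frac{-1 + y + U^{2}}{2 U}$)
$l{\left(F \right)} = \frac{1}{F + F^{3}}$ ($l{\left(F \right)} = \frac{1}{F^{3} + F} = \frac{1}{F + F^{3}}$)
$\left(8995 - 3688\right) + l{\left(w{\left(15,1 \right)} \right)} = \left(8995 - 3688\right) + \frac{1}{\frac{-1 + 15 + 1^{2}}{2 \cdot 1} + \left(\frac{-1 + 15 + 1^{2}}{2 \cdot 1}\right)^{3}} = 5307 + \frac{1}{\frac{1}{2} \cdot 1 \left(-1 + 15 + 1\right) + \left(\frac{1}{2} \cdot 1 \left(-1 + 15 + 1\right)\right)^{3}} = 5307 + \frac{1}{\frac{1}{2} \cdot 1 \cdot 15 + \left(\frac{1}{2} \cdot 1 \cdot 15\right)^{3}} = 5307 + \frac{1}{\frac{15}{2} + \left(\frac{15}{2}\right)^{3}} = 5307 + \frac{1}{\frac{15}{2} + \frac{3375}{8}} = 5307 + \frac{1}{\frac{3435}{8}} = 5307 + \frac{8}{3435} = \frac{18229553}{3435}$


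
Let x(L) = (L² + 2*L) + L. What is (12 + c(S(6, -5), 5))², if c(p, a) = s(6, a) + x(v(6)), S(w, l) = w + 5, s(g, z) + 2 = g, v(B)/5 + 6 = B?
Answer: 256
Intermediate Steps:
v(B) = -30 + 5*B
x(L) = L² + 3*L
s(g, z) = -2 + g
S(w, l) = 5 + w
c(p, a) = 4 (c(p, a) = (-2 + 6) + (-30 + 5*6)*(3 + (-30 + 5*6)) = 4 + (-30 + 30)*(3 + (-30 + 30)) = 4 + 0*(3 + 0) = 4 + 0*3 = 4 + 0 = 4)
(12 + c(S(6, -5), 5))² = (12 + 4)² = 16² = 256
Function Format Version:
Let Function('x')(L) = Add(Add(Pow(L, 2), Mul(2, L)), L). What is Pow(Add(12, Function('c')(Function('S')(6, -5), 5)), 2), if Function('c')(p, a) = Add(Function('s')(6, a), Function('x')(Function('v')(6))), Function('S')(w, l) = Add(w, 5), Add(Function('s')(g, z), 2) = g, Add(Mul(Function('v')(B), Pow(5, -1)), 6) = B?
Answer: 256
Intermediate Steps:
Function('v')(B) = Add(-30, Mul(5, B))
Function('x')(L) = Add(Pow(L, 2), Mul(3, L))
Function('s')(g, z) = Add(-2, g)
Function('S')(w, l) = Add(5, w)
Function('c')(p, a) = 4 (Function('c')(p, a) = Add(Add(-2, 6), Mul(Add(-30, Mul(5, 6)), Add(3, Add(-30, Mul(5, 6))))) = Add(4, Mul(Add(-30, 30), Add(3, Add(-30, 30)))) = Add(4, Mul(0, Add(3, 0))) = Add(4, Mul(0, 3)) = Add(4, 0) = 4)
Pow(Add(12, Function('c')(Function('S')(6, -5), 5)), 2) = Pow(Add(12, 4), 2) = Pow(16, 2) = 256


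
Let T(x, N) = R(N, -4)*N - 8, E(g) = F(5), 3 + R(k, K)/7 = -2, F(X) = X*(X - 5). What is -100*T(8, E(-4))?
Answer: 800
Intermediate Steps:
F(X) = X*(-5 + X)
R(k, K) = -35 (R(k, K) = -21 + 7*(-2) = -21 - 14 = -35)
E(g) = 0 (E(g) = 5*(-5 + 5) = 5*0 = 0)
T(x, N) = -8 - 35*N (T(x, N) = -35*N - 8 = -8 - 35*N)
-100*T(8, E(-4)) = -100*(-8 - 35*0) = -100*(-8 + 0) = -100*(-8) = 800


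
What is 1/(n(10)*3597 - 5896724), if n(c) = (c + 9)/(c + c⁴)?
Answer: -910/5366012627 ≈ -1.6959e-7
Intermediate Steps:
n(c) = (9 + c)/(c + c⁴)
1/(n(10)*3597 - 5896724) = 1/(((9 + 10)/(10 + 10⁴))*3597 - 5896724) = 1/((19/(10 + 10000))*3597 - 5896724) = 1/((19/10010)*3597 - 5896724) = 1/(6213/910 - 5896724) = 1/(-5366012627/910) = -910/5366012627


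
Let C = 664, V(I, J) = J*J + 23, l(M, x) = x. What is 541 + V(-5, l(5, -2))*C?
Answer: 18469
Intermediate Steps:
V(I, J) = 23 + J² (V(I, J) = J² + 23 = 23 + J²)
541 + V(-5, l(5, -2))*C = 541 + (23 + (-2)²)*664 = 541 + (23 + 4)*664 = 541 + 27*664 = 541 + 17928 = 18469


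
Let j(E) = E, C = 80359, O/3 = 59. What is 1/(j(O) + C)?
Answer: 1/80536 ≈ 1.2417e-5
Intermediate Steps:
O = 177 (O = 3*59 = 177)
1/(j(O) + C) = 1/(177 + 80359) = 1/80536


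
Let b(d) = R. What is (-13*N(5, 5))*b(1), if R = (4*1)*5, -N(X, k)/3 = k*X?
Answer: 19500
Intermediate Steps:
N(X, k) = -3*X*k (N(X, k) = -3*k*X = -3*X*k)
R = 20 (R = 4*5 = 20)
b(d) = 20
(-13*N(5, 5))*b(1) = -(-39)*5*5*20 = -13*(-75)*20 = 975*20 = 19500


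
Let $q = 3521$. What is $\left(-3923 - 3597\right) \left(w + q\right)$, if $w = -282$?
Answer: $-24357280$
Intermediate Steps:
$\left(-3923 - 3597\right) \left(w + q\right) = \left(-3923 - 3597\right) \left(-282 + 3521\right) = \left(-7520\right) 3239 = -24357280$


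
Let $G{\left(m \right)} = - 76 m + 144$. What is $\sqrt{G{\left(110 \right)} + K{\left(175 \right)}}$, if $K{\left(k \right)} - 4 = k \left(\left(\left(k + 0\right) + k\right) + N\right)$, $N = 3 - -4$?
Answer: $\sqrt{54263} \approx 232.94$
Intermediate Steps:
$N = 7$ ($N = 3 + 4 = 7$)
$G{\left(m \right)} = 144 - 76 m$
$K{\left(k \right)} = 4 + k \left(7 + 2 k\right)$ ($K{\left(k \right)} = 4 + k \left(\left(\left(k + 0\right) + k\right) + 7\right) = 4 + k \left(\left(k + k\right) + 7\right) = 4 + k \left(2 k + 7\right) = 4 + k \left(7 + 2 k\right)$)
$\sqrt{G{\left(110 \right)} + K{\left(175 \right)}} = \sqrt{\left(144 - 8360\right) + \left(4 + 2 \cdot 175^{2} + 7 \cdot 175\right)} = \sqrt{\left(144 - 8360\right) + \left(4 + 2 \cdot 30625 + 1225\right)} = \sqrt{-8216 + \left(4 + 61250 + 1225\right)} = \sqrt{-8216 + 62479} = \sqrt{54263}$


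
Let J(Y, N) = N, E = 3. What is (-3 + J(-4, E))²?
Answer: 0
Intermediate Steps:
(-3 + J(-4, E))² = (-3 + 3)² = 0² = 0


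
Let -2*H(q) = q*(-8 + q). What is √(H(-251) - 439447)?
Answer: I*√1887806/2 ≈ 686.99*I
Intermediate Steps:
H(q) = -q*(-8 + q)/2
√(H(-251) - 439447) = √((½)*(-251)*(8 - 1*(-251)) - 439447) = √((½)*(-251)*(8 + 251) - 439447) = √((½)*(-251)*259 - 439447) = √(-65009/2 - 439447) = √(-943903/2) = I*√1887806/2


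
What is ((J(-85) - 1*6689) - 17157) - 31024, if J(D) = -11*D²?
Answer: -134345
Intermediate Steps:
((J(-85) - 1*6689) - 17157) - 31024 = ((-11*(-85)² - 1*6689) - 17157) - 31024 = ((-11*7225 - 6689) - 17157) - 31024 = ((-79475 - 6689) - 17157) - 31024 = (-86164 - 17157) - 31024 = -103321 - 31024 = -134345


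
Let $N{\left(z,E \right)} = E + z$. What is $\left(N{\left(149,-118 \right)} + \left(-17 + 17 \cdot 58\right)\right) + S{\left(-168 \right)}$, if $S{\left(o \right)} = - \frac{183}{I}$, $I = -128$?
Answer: $\frac{128183}{128} \approx 1001.4$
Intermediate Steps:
$S{\left(o \right)} = \frac{183}{128}$ ($S{\left(o \right)} = - \frac{183}{-128} = \left(-183\right) \left(- \frac{1}{128}\right) = \frac{183}{128}$)
$\left(N{\left(149,-118 \right)} + \left(-17 + 17 \cdot 58\right)\right) + S{\left(-168 \right)} = \left(\left(-118 + 149\right) + \left(-17 + 17 \cdot 58\right)\right) + \frac{183}{128} = \left(31 + \left(-17 + 986\right)\right) + \frac{183}{128} = \left(31 + 969\right) + \frac{183}{128} = 1000 + \frac{183}{128} = \frac{128183}{128}$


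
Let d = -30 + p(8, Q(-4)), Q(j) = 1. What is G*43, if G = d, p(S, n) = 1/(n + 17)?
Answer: -23177/18 ≈ -1287.6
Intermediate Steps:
p(S, n) = 1/(17 + n)
d = -539/18 (d = -30 + 1/(17 + 1) = -30 + 1/18 = -539/18 ≈ -29.944)
G = -539/18 ≈ -29.944
G*43 = -539/18*43 = -23177/18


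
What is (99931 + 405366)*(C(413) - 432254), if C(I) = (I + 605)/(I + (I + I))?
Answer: -270617714261336/1239 ≈ -2.1842e+11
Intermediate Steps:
C(I) = (605 + I)/(3*I) (C(I) = (605 + I)/(I + 2*I) = (605 + I)/((3*I)) = (605 + I)*(1/(3*I)) = (605 + I)/(3*I))
(99931 + 405366)*(C(413) - 432254) = (99931 + 405366)*((⅓)*(605 + 413)/413 - 432254) = 505297*((⅓)*(1/413)*1018 - 432254) = 505297*(1018/1239 - 432254) = 505297*(-535561688/1239) = -270617714261336/1239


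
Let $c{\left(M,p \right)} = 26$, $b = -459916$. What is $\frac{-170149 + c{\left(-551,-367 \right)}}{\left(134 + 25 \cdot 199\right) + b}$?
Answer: $\frac{170123}{454807} \approx 0.37406$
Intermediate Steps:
$\frac{-170149 + c{\left(-551,-367 \right)}}{\left(134 + 25 \cdot 199\right) + b} = \frac{-170149 + 26}{\left(134 + 25 \cdot 199\right) - 459916} = - \frac{170123}{\left(134 + 4975\right) - 459916} = - \frac{170123}{5109 - 459916} = - \frac{170123}{-454807} = \left(-170123\right) \left(- \frac{1}{454807}\right) = \frac{170123}{454807}$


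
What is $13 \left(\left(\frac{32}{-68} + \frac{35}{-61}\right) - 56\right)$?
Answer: $- \frac{769015}{1037} \approx -741.58$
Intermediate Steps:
$13 \left(\left(\frac{32}{-68} + \frac{35}{-61}\right) - 56\right) = 13 \left(\left(32 \left(- \frac{1}{68}\right) + 35 \left(- \frac{1}{61}\right)\right) - 56\right) = 13 \left(\left(- \frac{8}{17} - \frac{35}{61}\right) - 56\right) = 13 \left(- \frac{1083}{1037} - 56\right) = 13 \left(- \frac{59155}{1037}\right) = - \frac{769015}{1037}$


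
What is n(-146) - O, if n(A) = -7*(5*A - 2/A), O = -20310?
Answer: 1855653/73 ≈ 25420.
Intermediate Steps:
n(A) = -35*A + 14/A (n(A) = -7*(-2/A + 5*A) = -35*A + 14/A)
n(-146) - O = (-35*(-146) + 14/(-146)) - 1*(-20310) = (5110 + 14*(-1/146)) + 20310 = (5110 - 7/73) + 20310 = 373023/73 + 20310 = 1855653/73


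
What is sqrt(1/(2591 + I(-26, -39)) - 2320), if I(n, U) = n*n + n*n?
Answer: 31*I*sqrt(37533417)/3943 ≈ 48.166*I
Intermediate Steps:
I(n, U) = 2*n**2 (I(n, U) = n**2 + n**2 = 2*n**2)
sqrt(1/(2591 + I(-26, -39)) - 2320) = sqrt(1/(2591 + 2*(-26)**2) - 2320) = sqrt(1/(2591 + 2*676) - 2320) = sqrt(1/(2591 + 1352) - 2320) = sqrt(1/3943 - 2320) = sqrt(-9147759/3943) = 31*I*sqrt(37533417)/3943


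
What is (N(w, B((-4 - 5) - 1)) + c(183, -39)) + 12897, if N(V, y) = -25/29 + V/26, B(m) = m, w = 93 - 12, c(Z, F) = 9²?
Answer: 9787111/754 ≈ 12980.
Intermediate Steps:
c(Z, F) = 81
w = 81
N(V, y) = -25/29 + V/26 (N(V, y) = -25*1/29 + V*(1/26) = -25/29 + V/26)
(N(w, B((-4 - 5) - 1)) + c(183, -39)) + 12897 = ((-25/29 + (1/26)*81) + 81) + 12897 = ((-25/29 + 81/26) + 81) + 12897 = (1699/754 + 81) + 12897 = 62773/754 + 12897 = 9787111/754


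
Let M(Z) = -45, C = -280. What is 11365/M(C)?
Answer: -2273/9 ≈ -252.56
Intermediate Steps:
11365/M(C) = 11365/(-45) = 11365*(-1/45) = -2273/9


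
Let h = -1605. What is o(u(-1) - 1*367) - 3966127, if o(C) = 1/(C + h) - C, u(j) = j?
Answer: -7824442508/1973 ≈ -3.9658e+6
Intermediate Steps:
o(C) = 1/(-1605 + C) - C (o(C) = 1/(C - 1605) - C = 1/(-1605 + C) - C)
o(u(-1) - 1*367) - 3966127 = (1 - (-1 - 1*367)**2 + 1605*(-1 - 1*367))/(-1605 + (-1 - 1*367)) - 3966127 = (1 - (-1 - 367)**2 + 1605*(-1 - 367))/(-1605 + (-1 - 367)) - 3966127 = (1 - 1*(-368)**2 + 1605*(-368))/(-1605 - 368) - 3966127 = (1 - 1*135424 - 590640)/(-1973) - 3966127 = -(1 - 135424 - 590640)/1973 - 3966127 = -1/1973*(-726063) - 3966127 = 726063/1973 - 3966127 = -7824442508/1973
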